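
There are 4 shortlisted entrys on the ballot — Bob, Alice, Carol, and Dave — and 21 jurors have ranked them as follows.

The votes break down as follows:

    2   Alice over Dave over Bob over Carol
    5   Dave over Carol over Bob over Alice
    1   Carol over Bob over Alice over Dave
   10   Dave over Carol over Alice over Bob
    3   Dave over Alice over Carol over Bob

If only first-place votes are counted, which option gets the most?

Dave

First-place vote totals:
  Bob: 0
  Alice: 2
  Carol: 1
  Dave: 18
Dave has the most first-place votes.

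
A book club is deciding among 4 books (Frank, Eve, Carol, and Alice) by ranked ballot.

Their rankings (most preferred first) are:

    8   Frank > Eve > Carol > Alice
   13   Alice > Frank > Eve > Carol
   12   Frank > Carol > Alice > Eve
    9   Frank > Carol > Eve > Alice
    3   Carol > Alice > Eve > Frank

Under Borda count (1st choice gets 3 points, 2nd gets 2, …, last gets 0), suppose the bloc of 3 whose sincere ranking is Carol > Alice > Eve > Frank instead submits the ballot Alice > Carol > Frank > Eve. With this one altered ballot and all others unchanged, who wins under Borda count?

Frank

Borda totals with the altered ballot: Frank 116, Eve 38, Carol 56, Alice 60.
The winner is unchanged: still Frank.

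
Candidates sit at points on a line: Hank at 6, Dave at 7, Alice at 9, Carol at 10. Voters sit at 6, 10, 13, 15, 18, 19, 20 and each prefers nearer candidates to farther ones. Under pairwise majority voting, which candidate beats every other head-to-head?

Carol

With single-peaked preferences on a line, the Condorcet winner is the candidate closest to the median voter.
The median voter (position 15) is closest to Carol at 10.
Check: Carol vs Dave — voters closer to Carol: 6 of 7.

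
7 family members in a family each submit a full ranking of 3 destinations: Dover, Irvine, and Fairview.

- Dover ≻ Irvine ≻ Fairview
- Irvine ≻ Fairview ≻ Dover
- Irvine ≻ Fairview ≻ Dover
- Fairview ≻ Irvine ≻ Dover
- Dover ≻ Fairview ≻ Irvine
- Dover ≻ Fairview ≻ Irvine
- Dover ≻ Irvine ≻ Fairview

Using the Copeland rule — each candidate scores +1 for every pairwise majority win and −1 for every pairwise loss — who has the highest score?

Dover

Pairwise results:
  Dover vs Irvine: Dover wins 4–3.
  Dover vs Fairview: Dover wins 4–3.
  Irvine vs Fairview: Irvine wins 4–3.
Copeland scores (wins − losses):
  Dover: 2 − 0 = 2
  Irvine: 1 − 1 = 0
  Fairview: 0 − 2 = -2
Dover has the best Copeland score.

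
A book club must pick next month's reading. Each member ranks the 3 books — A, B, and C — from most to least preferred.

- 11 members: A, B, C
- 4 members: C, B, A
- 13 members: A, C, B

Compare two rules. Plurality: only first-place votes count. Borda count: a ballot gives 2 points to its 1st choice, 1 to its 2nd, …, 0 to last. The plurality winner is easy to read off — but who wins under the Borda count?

Plurality first-place counts: A 24, B 0, C 4 → A.
Borda totals: A 48, B 15, C 21 → A.

A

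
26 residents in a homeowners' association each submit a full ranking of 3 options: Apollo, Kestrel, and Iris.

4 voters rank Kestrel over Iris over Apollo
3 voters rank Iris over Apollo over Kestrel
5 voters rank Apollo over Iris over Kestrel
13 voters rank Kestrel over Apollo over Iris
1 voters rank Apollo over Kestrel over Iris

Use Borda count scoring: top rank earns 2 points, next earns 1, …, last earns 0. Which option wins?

Borda scores:
  Apollo: 4·0 + 3·1 + 5·2 + 13·1 + 2 = 28
  Kestrel: 4·2 + 3·0 + 5·0 + 13·2 + 1 = 35
  Iris: 4·1 + 3·2 + 5·1 + 13·0 + 0 = 15
Kestrel has the highest total.

Kestrel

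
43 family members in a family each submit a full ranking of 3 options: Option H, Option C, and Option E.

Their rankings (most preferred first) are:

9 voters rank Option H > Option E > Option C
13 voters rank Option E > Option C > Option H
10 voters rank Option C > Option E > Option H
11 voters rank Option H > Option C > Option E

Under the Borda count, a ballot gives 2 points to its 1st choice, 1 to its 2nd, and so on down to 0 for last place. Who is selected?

Option E

Borda scores:
  Option H: 9·2 + 13·0 + 10·0 + 11·2 = 40
  Option C: 9·0 + 13·1 + 10·2 + 11·1 = 44
  Option E: 9·1 + 13·2 + 10·1 + 11·0 = 45
Option E has the highest total.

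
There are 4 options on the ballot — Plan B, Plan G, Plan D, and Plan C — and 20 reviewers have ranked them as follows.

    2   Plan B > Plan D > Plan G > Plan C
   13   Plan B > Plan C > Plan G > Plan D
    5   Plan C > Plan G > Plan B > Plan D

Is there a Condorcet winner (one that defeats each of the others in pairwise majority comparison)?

Yes

Head-to-head results (20 voters total):
Plan B vs Plan G: Plan B wins 15–5.
Plan B vs Plan D: Plan B wins 20–0.
Plan B vs Plan C: Plan B wins 15–5.
Plan G vs Plan D: Plan G wins 18–2.
Plan G vs Plan C: Plan C wins 18–2.
Plan D vs Plan C: Plan C wins 18–2.
Plan B beats each rival — Plan G (15–5), Plan D (20–0), Plan C (15–5) — so Plan B is the Condorcet winner.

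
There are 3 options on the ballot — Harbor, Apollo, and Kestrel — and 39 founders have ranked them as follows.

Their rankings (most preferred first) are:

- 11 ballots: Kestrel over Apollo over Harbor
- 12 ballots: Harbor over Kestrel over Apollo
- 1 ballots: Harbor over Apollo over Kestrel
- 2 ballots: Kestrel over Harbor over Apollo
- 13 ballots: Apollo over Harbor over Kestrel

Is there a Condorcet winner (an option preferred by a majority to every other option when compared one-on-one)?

Head-to-head results (39 voters total):
Harbor vs Apollo: Apollo wins 24–15.
Harbor vs Kestrel: Harbor wins 26–13.
Apollo vs Kestrel: Kestrel wins 25–14.
No candidate beats all others: Harbor beats Kestrel beats Apollo beats Harbor, a majority cycle.

No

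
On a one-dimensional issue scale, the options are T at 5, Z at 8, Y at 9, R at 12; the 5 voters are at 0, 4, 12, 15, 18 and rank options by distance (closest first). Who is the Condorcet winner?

R

With single-peaked preferences on a line, the Condorcet winner is the candidate closest to the median voter.
The median voter (position 12) is closest to R at 12.
Check: R vs Y — voters closer to R: 3 of 5.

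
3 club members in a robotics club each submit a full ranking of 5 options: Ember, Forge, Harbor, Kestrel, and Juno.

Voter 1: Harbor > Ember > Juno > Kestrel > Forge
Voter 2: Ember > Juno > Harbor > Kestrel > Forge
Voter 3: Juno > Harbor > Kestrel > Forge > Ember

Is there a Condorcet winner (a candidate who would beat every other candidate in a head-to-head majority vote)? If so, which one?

There is no Condorcet winner

Head-to-head results (3 voters total):
Ember vs Forge: Ember wins 2–1.
Ember vs Harbor: Harbor wins 2–1.
Ember vs Kestrel: Ember wins 2–1.
Ember vs Juno: Ember wins 2–1.
Forge vs Harbor: Harbor wins 3–0.
Forge vs Kestrel: Kestrel wins 3–0.
Forge vs Juno: Juno wins 3–0.
Harbor vs Kestrel: Harbor wins 3–0.
Harbor vs Juno: Juno wins 2–1.
Kestrel vs Juno: Juno wins 3–0.
No candidate beats all others: Ember beats Juno beats Harbor beats Ember, a majority cycle.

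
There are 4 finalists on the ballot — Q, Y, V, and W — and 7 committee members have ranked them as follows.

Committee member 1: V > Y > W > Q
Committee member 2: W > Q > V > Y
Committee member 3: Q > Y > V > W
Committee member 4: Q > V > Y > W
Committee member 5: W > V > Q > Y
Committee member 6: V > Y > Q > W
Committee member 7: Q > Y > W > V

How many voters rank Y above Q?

2

Ballots ranking Y above Q: 2.
Ballots ranking Q above Y: 5.
So 2 of 7 voters prefer Y to Q.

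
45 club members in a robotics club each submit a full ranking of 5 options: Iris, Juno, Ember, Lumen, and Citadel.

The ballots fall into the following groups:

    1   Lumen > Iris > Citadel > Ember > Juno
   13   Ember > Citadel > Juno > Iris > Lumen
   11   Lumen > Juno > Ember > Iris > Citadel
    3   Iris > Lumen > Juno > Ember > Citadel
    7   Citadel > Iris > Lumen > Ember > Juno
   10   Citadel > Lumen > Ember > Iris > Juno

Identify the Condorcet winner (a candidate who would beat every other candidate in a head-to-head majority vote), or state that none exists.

Head-to-head results (45 voters total):
Iris vs Juno: Juno wins 24–21.
Iris vs Ember: Ember wins 34–11.
Iris vs Lumen: Iris wins 23–22.
Iris vs Citadel: Citadel wins 30–15.
Juno vs Ember: Ember wins 31–14.
Juno vs Lumen: Lumen wins 32–13.
Juno vs Citadel: Citadel wins 31–14.
Ember vs Lumen: Lumen wins 32–13.
Ember vs Citadel: Ember wins 27–18.
Lumen vs Citadel: Citadel wins 30–15.
No candidate beats all others: Iris beats Lumen beats Juno beats Iris, a majority cycle.

No Condorcet winner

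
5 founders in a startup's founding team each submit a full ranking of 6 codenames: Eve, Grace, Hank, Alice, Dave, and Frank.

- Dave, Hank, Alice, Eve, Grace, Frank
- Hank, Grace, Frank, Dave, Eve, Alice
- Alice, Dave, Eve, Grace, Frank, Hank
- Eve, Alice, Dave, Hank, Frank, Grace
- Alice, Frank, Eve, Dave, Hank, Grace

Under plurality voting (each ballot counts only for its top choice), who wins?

Alice

First-place vote totals:
  Eve: 1
  Grace: 0
  Hank: 1
  Alice: 2
  Dave: 1
  Frank: 0
Alice has the most first-place votes.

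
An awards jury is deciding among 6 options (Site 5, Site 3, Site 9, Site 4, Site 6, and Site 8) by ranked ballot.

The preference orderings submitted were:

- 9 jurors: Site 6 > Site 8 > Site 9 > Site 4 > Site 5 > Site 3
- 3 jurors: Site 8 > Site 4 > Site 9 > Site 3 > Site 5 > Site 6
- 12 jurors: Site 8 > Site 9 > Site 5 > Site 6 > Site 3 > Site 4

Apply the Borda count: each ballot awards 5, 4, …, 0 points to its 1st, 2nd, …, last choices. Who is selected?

Site 8

Borda scores:
  Site 5: 9·1 + 3·1 + 12·3 = 48
  Site 3: 9·0 + 3·2 + 12·1 = 18
  Site 9: 9·3 + 3·3 + 12·4 = 84
  Site 4: 9·2 + 3·4 + 12·0 = 30
  Site 6: 9·5 + 3·0 + 12·2 = 69
  Site 8: 9·4 + 3·5 + 12·5 = 111
Site 8 has the highest total.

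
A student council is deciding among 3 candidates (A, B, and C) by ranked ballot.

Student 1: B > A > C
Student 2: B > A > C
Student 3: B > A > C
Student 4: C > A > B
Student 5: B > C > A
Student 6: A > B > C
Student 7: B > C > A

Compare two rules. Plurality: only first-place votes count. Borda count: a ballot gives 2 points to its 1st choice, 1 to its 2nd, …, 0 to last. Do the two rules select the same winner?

Yes

Plurality first-place counts: A 1, B 5, C 1 → B.
Borda totals: A 6, B 11, C 4 → B.
The two rules agree on B.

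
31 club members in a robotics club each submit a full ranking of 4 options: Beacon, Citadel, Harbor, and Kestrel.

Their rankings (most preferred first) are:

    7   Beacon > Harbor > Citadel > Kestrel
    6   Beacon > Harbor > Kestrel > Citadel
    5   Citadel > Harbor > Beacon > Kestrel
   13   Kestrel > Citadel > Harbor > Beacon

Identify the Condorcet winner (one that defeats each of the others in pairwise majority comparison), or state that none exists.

No Condorcet winner

Head-to-head results (31 voters total):
Beacon vs Citadel: Citadel wins 18–13.
Beacon vs Harbor: Harbor wins 18–13.
Beacon vs Kestrel: Beacon wins 18–13.
Citadel vs Harbor: Citadel wins 18–13.
Citadel vs Kestrel: Kestrel wins 19–12.
Harbor vs Kestrel: Harbor wins 18–13.
No candidate beats all others: Beacon beats Kestrel beats Citadel beats Beacon, a majority cycle.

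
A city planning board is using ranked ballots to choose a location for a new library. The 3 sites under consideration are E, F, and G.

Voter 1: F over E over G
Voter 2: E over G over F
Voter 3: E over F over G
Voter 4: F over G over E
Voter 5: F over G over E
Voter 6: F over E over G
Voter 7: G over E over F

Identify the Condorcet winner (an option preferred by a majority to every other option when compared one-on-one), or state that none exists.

F

Head-to-head results (7 voters total):
E vs F: F wins 4–3.
E vs G: E wins 4–3.
F vs G: F wins 5–2.
F beats each rival — E (4–3), G (5–2) — so F is the Condorcet winner.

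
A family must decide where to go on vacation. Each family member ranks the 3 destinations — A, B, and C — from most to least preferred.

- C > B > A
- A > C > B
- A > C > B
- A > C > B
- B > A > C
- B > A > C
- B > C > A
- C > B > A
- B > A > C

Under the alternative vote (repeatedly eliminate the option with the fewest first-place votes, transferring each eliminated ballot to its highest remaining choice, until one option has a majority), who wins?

Round 1: B 4, A 3, C 2. C has the fewest and is eliminated.
Round 2: B 6, A 3. B has a majority.

B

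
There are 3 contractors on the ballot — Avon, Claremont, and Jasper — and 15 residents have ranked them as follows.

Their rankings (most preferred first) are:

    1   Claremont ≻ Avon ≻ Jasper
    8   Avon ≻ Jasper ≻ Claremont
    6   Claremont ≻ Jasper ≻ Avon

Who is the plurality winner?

Avon

First-place vote totals:
  Avon: 8
  Claremont: 7
  Jasper: 0
Avon has the most first-place votes.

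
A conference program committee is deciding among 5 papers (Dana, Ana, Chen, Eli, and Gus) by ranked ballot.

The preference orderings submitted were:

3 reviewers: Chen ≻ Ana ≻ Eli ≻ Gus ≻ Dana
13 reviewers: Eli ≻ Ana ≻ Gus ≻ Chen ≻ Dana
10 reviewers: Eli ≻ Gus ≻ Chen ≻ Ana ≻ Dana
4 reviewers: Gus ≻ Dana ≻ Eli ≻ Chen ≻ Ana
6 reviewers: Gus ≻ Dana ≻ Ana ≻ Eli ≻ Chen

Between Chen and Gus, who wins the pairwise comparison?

Ballots ranking Chen above Gus: 3.
Ballots ranking Gus above Chen: 13+10+4+6 = 33.
Gus wins the head-to-head, 33–3.

Gus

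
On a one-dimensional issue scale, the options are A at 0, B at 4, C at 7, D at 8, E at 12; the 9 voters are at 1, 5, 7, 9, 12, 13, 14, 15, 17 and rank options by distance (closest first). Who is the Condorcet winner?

With single-peaked preferences on a line, the Condorcet winner is the candidate closest to the median voter.
The median voter (position 12) is closest to E at 12.
Check: E vs B — voters closer to E: 6 of 9.

E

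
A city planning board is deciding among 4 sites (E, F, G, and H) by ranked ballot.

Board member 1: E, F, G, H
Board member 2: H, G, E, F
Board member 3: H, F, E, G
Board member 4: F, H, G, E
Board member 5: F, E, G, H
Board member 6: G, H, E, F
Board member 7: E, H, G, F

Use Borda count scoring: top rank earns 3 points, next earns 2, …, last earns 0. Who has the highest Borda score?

Borda scores:
  E: 3 + 1 + 1 + 0 + 2 + 1 + 3 = 11
  F: 2 + 0 + 2 + 3 + 3 + 0 + 0 = 10
  G: 1 + 2 + 0 + 1 + 1 + 3 + 1 = 9
  H: 0 + 3 + 3 + 2 + 0 + 2 + 2 = 12
H has the highest total.

H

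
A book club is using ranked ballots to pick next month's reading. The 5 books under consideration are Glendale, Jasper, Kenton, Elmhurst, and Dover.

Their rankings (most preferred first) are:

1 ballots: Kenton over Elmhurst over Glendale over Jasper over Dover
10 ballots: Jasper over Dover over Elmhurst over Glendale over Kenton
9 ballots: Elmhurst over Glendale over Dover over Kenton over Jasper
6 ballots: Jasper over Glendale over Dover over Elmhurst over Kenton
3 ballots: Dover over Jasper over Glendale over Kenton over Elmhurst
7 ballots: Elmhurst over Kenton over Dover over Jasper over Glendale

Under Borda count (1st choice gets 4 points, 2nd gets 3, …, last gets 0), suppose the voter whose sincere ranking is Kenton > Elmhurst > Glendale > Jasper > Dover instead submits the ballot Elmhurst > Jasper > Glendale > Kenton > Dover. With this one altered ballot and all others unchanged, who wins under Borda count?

Elmhurst

Borda totals with the altered ballot: Glendale 63, Jasper 83, Kenton 34, Elmhurst 94, Dover 86.
The winner is unchanged: still Elmhurst.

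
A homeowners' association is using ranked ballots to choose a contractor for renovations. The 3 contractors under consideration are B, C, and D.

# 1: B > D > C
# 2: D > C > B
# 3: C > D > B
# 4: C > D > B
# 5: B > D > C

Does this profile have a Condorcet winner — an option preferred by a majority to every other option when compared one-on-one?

Yes

Head-to-head results (5 voters total):
B vs C: C wins 3–2.
B vs D: D wins 3–2.
C vs D: D wins 3–2.
D beats each rival — B (3–2), C (3–2) — so D is the Condorcet winner.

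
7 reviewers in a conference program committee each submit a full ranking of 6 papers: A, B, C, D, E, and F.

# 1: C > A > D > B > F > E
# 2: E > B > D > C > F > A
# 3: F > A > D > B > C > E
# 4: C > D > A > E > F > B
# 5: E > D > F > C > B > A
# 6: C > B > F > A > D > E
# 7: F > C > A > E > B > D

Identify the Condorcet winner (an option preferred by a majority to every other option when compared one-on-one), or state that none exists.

Head-to-head results (7 voters total):
A vs B: A wins 4–3.
A vs C: C wins 6–1.
A vs D: A wins 4–3.
A vs E: A wins 5–2.
A vs F: F wins 5–2.
B vs C: C wins 5–2.
B vs D: D wins 4–3.
B vs E: E wins 4–3.
B vs F: F wins 4–3.
C vs D: C wins 4–3.
C vs E: C wins 5–2.
C vs F: C wins 4–3.
D vs E: D wins 4–3.
D vs F: D wins 4–3.
E vs F: F wins 4–3.
C beats each rival — A (6–1), B (5–2), D (4–3), E (5–2), F (4–3) — so C is the Condorcet winner.

C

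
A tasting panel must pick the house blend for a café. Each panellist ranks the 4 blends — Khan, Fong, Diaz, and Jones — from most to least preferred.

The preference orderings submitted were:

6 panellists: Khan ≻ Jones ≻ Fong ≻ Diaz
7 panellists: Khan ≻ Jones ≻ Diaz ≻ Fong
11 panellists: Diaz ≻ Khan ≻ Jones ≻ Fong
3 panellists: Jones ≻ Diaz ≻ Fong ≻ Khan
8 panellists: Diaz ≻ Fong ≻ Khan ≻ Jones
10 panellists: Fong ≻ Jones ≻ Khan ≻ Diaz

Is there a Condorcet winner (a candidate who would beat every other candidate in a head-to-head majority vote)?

Head-to-head results (45 voters total):
Khan vs Fong: Khan wins 24–21.
Khan vs Diaz: Khan wins 23–22.
Khan vs Jones: Khan wins 32–13.
Fong vs Diaz: Diaz wins 29–16.
Fong vs Jones: Jones wins 27–18.
Diaz vs Jones: Jones wins 26–19.
Khan beats each rival — Fong (24–21), Diaz (23–22), Jones (32–13) — so Khan is the Condorcet winner.

Yes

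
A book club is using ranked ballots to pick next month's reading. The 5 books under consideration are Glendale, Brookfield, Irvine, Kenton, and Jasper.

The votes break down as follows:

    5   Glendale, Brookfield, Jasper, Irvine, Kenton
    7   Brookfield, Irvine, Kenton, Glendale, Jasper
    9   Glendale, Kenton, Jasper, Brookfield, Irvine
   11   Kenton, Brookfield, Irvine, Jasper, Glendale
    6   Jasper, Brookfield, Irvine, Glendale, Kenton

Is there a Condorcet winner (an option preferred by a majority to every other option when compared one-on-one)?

Head-to-head results (38 voters total):
Glendale vs Brookfield: Brookfield wins 24–14.
Glendale vs Irvine: Irvine wins 24–14.
Glendale vs Kenton: Glendale wins 20–18.
Glendale vs Jasper: Glendale wins 21–17.
Brookfield vs Irvine: Brookfield wins 38–0.
Brookfield vs Kenton: Kenton wins 20–18.
Brookfield vs Jasper: Brookfield wins 23–15.
Irvine vs Kenton: Kenton wins 20–18.
Irvine vs Jasper: Jasper wins 20–18.
Kenton vs Jasper: Kenton wins 27–11.
No candidate beats all others: Glendale beats Kenton beats Brookfield beats Glendale, a majority cycle.

No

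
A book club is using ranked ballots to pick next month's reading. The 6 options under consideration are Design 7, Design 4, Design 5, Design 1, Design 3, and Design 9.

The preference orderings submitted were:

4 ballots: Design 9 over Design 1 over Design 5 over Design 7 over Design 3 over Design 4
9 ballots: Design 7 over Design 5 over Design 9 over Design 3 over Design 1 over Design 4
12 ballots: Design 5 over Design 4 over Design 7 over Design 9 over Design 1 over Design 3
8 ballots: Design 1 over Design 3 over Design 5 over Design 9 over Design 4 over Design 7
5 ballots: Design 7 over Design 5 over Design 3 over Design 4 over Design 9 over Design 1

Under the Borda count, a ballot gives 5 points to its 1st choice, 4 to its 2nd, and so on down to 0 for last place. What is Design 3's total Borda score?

Borda scores:
  Design 7: 4·2 + 9·5 + 12·3 + 8·0 + 5·5 = 114
  Design 4: 4·0 + 9·0 + 12·4 + 8·1 + 5·2 = 66
  Design 5: 4·3 + 9·4 + 12·5 + 8·3 + 5·4 = 152
  Design 1: 4·4 + 9·1 + 12·1 + 8·5 + 5·0 = 77
  Design 3: 4·1 + 9·2 + 12·0 + 8·4 + 5·3 = 69
  Design 9: 4·5 + 9·3 + 12·2 + 8·2 + 5·1 = 92

69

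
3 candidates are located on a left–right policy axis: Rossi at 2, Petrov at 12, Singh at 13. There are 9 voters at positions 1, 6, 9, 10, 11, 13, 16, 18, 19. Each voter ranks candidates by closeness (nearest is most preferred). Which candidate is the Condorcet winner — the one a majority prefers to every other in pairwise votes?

With single-peaked preferences on a line, the Condorcet winner is the candidate closest to the median voter.
The median voter (position 11) is closest to Petrov at 12.
Check: Petrov vs Rossi — voters closer to Petrov: 7 of 9.

Petrov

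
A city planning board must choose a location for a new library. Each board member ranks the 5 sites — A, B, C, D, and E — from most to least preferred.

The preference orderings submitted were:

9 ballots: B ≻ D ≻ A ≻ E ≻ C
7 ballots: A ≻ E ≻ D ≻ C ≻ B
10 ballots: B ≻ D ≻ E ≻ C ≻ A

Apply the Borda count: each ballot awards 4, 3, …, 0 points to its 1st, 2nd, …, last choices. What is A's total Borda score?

Borda scores:
  A: 9·2 + 7·4 + 10·0 = 46
  B: 9·4 + 7·0 + 10·4 = 76
  C: 9·0 + 7·1 + 10·1 = 17
  D: 9·3 + 7·2 + 10·3 = 71
  E: 9·1 + 7·3 + 10·2 = 50

46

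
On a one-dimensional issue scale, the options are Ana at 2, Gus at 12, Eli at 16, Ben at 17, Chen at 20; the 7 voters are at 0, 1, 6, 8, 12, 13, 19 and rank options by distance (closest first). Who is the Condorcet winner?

With single-peaked preferences on a line, the Condorcet winner is the candidate closest to the median voter.
The median voter (position 8) is closest to Gus at 12.
Check: Gus vs Eli — voters closer to Gus: 6 of 7.

Gus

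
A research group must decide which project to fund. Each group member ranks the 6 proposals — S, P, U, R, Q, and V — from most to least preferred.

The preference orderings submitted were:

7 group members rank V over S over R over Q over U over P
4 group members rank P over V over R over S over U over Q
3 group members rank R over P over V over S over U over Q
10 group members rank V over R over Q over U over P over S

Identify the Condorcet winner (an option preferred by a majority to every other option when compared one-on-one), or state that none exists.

Head-to-head results (24 voters total):
S vs P: P wins 17–7.
S vs U: S wins 14–10.
S vs R: R wins 17–7.
S vs Q: S wins 14–10.
S vs V: V wins 24–0.
P vs U: U wins 17–7.
P vs R: R wins 20–4.
P vs Q: Q wins 17–7.
P vs V: V wins 17–7.
U vs R: R wins 24–0.
U vs Q: Q wins 17–7.
U vs V: V wins 24–0.
R vs Q: R wins 24–0.
R vs V: V wins 21–3.
Q vs V: V wins 24–0.
V beats each rival — S (24–0), P (17–7), U (24–0), R (21–3), Q (24–0) — so V is the Condorcet winner.

V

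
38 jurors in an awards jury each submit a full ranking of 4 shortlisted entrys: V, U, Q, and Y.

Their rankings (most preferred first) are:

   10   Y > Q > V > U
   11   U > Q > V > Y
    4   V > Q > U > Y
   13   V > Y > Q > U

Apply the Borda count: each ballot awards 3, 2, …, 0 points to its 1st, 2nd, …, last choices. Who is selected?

Borda scores:
  V: 10·1 + 11·1 + 4·3 + 13·3 = 72
  U: 10·0 + 11·3 + 4·1 + 13·0 = 37
  Q: 10·2 + 11·2 + 4·2 + 13·1 = 63
  Y: 10·3 + 11·0 + 4·0 + 13·2 = 56
V has the highest total.

V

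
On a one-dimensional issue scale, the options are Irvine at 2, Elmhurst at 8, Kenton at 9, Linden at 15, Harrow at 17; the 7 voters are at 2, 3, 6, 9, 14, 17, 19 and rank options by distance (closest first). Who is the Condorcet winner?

Kenton

With single-peaked preferences on a line, the Condorcet winner is the candidate closest to the median voter.
The median voter (position 9) is closest to Kenton at 9.
Check: Kenton vs Harrow — voters closer to Kenton: 4 of 7.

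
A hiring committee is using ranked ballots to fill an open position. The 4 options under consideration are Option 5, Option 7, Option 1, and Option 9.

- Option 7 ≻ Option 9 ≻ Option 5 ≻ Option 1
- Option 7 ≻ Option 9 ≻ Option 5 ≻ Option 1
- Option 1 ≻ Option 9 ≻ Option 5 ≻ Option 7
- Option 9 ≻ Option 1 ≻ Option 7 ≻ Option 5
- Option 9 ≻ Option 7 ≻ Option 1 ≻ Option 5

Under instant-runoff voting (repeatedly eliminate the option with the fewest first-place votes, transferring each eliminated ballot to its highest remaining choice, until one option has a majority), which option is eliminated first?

Option 5

Round 1: Option 7 2, Option 9 2, Option 1 1, Option 5 0. Option 5 has the fewest and is eliminated.
Round 2: Option 7 2, Option 9 2, Option 1 1. Option 1 has the fewest and is eliminated.
Round 3: Option 9 3, Option 7 2. Option 9 has a majority.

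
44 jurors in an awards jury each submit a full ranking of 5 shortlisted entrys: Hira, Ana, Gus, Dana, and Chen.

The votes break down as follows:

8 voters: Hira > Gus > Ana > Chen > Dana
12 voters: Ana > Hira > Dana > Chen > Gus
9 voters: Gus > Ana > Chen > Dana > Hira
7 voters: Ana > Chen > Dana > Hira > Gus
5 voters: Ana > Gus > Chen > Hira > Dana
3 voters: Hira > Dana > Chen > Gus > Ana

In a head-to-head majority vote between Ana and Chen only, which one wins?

Ana

Ballots ranking Ana above Chen: 8+12+9+7+5 = 41.
Ballots ranking Chen above Ana: 3.
Ana wins the head-to-head, 41–3.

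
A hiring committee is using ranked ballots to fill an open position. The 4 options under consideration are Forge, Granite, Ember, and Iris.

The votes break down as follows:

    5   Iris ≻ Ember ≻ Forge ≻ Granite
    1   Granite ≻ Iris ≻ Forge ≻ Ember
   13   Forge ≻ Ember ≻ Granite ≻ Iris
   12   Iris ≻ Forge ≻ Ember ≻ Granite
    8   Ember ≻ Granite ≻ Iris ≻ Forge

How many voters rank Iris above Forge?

26

Ballots ranking Iris above Forge: 5+1+12+8 = 26.
Ballots ranking Forge above Iris: 13.
So 26 of 39 voters prefer Iris to Forge.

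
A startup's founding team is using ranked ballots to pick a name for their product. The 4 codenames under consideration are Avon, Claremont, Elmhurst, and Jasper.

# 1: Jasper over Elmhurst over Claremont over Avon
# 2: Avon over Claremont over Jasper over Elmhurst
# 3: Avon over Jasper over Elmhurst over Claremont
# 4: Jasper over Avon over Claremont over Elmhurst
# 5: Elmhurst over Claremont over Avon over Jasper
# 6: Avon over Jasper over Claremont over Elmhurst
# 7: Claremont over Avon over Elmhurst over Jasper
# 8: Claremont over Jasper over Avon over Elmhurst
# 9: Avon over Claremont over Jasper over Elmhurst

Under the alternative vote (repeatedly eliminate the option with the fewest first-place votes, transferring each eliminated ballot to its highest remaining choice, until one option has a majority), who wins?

Round 1: Avon 4, Claremont 2, Jasper 2, Elmhurst 1. Elmhurst has the fewest and is eliminated.
Round 2: Avon 4, Claremont 3, Jasper 2. Jasper has the fewest and is eliminated.
Round 3: Avon 5, Claremont 4. Avon has a majority.

Avon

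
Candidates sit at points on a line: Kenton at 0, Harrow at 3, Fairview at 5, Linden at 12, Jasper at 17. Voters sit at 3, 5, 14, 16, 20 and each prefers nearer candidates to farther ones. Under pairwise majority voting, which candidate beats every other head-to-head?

With single-peaked preferences on a line, the Condorcet winner is the candidate closest to the median voter.
The median voter (position 14) is closest to Linden at 12.
Check: Linden vs Kenton — voters closer to Linden: 3 of 5.

Linden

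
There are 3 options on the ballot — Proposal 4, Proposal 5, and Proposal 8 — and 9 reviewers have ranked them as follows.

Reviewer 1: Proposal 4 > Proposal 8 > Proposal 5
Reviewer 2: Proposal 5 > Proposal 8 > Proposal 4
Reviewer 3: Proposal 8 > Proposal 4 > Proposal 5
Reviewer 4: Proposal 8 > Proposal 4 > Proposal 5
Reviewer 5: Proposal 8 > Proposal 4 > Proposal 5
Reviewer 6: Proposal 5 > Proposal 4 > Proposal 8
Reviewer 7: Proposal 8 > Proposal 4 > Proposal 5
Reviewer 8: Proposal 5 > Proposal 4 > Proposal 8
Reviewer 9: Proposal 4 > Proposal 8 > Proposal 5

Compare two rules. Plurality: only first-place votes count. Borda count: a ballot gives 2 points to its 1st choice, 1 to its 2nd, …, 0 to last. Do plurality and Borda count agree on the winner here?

Plurality first-place counts: Proposal 4 2, Proposal 5 3, Proposal 8 4 → Proposal 8.
Borda totals: Proposal 4 10, Proposal 5 6, Proposal 8 11 → Proposal 8.
The two rules agree on Proposal 8.

Yes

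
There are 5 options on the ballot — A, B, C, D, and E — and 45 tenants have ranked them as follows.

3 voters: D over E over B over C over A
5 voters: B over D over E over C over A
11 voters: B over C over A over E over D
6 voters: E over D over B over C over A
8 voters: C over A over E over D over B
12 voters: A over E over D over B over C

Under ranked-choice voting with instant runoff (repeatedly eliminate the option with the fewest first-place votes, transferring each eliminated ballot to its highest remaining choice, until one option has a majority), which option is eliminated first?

D

Round 1: B 16, A 12, C 8, E 6, D 3. D has the fewest and is eliminated.
Round 2: B 16, A 12, E 9, C 8. C has the fewest and is eliminated.
Round 3: A 20, B 16, E 9. E has the fewest and is eliminated.
Round 4: B 25, A 20. B has a majority.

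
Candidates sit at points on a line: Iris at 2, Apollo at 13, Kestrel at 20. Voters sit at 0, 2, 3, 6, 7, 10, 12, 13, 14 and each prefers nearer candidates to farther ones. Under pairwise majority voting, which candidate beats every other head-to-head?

Iris

With single-peaked preferences on a line, the Condorcet winner is the candidate closest to the median voter.
The median voter (position 7) is closest to Iris at 2.
Check: Iris vs Apollo — voters closer to Iris: 5 of 9.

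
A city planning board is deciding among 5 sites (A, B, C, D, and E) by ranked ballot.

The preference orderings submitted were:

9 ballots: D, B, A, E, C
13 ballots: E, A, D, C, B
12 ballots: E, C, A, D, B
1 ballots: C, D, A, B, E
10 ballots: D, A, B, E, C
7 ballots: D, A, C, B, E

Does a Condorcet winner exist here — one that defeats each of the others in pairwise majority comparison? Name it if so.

D

Head-to-head results (52 voters total):
A vs B: A wins 43–9.
A vs C: A wins 39–13.
A vs D: D wins 27–25.
A vs E: A wins 27–25.
B vs C: C wins 33–19.
B vs D: D wins 52–0.
B vs E: B wins 27–25.
C vs D: D wins 39–13.
C vs E: E wins 44–8.
D vs E: D wins 27–25.
D beats each rival — A (27–25), B (52–0), C (39–13), E (27–25) — so D is the Condorcet winner.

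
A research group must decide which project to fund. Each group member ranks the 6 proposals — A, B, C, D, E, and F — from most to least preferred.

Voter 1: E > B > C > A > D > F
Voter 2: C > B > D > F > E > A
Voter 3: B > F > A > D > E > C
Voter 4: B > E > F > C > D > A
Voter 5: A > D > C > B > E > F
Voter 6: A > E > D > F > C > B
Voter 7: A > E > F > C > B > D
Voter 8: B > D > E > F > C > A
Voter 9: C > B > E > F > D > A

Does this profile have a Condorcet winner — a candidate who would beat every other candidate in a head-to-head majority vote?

Head-to-head results (9 voters total):
A vs B: B wins 6–3.
A vs C: C wins 5–4.
A vs D: A wins 5–4.
A vs E: E wins 5–4.
A vs F: F wins 5–4.
B vs C: C wins 5–4.
B vs D: B wins 7–2.
B vs E: B wins 6–3.
B vs F: B wins 7–2.
C vs D: C wins 5–4.
C vs E: E wins 6–3.
C vs F: F wins 5–4.
D vs E: E wins 5–4.
D vs F: D wins 5–4.
E vs F: E wins 7–2.
No candidate beats all others: A beats D beats F beats A, a majority cycle.

No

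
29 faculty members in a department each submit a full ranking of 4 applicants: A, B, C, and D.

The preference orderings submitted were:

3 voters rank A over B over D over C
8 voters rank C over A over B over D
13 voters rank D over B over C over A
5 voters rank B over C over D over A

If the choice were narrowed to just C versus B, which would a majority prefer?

B

Ballots ranking C above B: 8.
Ballots ranking B above C: 3+13+5 = 21.
B wins the head-to-head, 21–8.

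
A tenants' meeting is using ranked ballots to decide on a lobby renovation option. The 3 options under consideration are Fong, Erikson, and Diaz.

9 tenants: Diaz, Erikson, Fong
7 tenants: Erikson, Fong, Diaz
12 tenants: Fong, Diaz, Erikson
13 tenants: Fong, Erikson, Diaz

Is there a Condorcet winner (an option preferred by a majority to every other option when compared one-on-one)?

Yes

Head-to-head results (41 voters total):
Fong vs Erikson: Fong wins 25–16.
Fong vs Diaz: Fong wins 32–9.
Erikson vs Diaz: Diaz wins 21–20.
Fong beats each rival — Erikson (25–16), Diaz (32–9) — so Fong is the Condorcet winner.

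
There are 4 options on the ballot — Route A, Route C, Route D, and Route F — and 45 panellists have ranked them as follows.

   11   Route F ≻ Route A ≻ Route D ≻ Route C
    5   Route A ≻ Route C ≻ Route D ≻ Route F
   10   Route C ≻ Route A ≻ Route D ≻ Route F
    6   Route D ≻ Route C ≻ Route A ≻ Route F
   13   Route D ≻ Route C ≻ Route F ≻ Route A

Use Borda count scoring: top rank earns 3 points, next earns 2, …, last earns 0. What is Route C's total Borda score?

Borda scores:
  Route A: 11·2 + 5·3 + 10·2 + 6·1 + 13·0 = 63
  Route C: 11·0 + 5·2 + 10·3 + 6·2 + 13·2 = 78
  Route D: 11·1 + 5·1 + 10·1 + 6·3 + 13·3 = 83
  Route F: 11·3 + 5·0 + 10·0 + 6·0 + 13·1 = 46

78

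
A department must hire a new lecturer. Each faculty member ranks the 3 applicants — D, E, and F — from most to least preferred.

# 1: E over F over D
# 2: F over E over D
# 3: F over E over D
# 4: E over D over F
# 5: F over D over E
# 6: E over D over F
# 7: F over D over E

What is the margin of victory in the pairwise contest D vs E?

Ballots ranking D above E: 2.
Ballots ranking E above D: 5.
E wins 5–2, a margin of 3.

3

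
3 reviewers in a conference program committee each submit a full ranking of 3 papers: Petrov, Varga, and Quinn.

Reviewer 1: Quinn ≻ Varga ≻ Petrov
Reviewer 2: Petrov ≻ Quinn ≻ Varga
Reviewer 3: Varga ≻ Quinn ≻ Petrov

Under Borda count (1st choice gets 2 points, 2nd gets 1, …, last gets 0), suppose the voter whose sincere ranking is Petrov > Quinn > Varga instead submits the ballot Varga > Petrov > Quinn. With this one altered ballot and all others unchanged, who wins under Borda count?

Varga

Borda totals with the altered ballot: Petrov 1, Varga 5, Quinn 3.
The switch changes the winner from Quinn to Varga.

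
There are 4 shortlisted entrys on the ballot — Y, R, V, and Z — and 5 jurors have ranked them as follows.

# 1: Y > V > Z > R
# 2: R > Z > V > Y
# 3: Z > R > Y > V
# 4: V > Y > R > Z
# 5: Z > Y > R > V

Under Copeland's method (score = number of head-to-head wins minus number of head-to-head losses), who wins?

Z

Pairwise results:
  Y vs R: Y wins 3–2.
  Y vs V: Y wins 3–2.
  Y vs Z: Z wins 3–2.
  R vs V: R wins 3–2.
  R vs Z: Z wins 3–2.
  V vs Z: Z wins 3–2.
Copeland scores (wins − losses):
  Y: 2 − 1 = 1
  R: 1 − 2 = -1
  V: 0 − 3 = -3
  Z: 3 − 0 = 3
Z has the best Copeland score.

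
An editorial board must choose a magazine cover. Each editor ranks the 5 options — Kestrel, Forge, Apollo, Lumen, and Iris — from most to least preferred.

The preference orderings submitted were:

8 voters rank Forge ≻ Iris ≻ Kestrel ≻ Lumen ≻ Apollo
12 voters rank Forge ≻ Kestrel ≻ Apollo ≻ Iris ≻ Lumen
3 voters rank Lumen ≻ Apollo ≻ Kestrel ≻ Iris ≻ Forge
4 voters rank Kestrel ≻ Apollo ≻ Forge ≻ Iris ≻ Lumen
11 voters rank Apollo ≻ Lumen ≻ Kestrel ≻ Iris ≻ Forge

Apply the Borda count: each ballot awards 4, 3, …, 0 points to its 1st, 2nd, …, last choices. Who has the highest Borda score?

Borda scores:
  Kestrel: 8·2 + 12·3 + 3·2 + 4·4 + 11·2 = 96
  Forge: 8·4 + 12·4 + 3·0 + 4·2 + 11·0 = 88
  Apollo: 8·0 + 12·2 + 3·3 + 4·3 + 11·4 = 89
  Lumen: 8·1 + 12·0 + 3·4 + 4·0 + 11·3 = 53
  Iris: 8·3 + 12·1 + 3·1 + 4·1 + 11·1 = 54
Kestrel has the highest total.

Kestrel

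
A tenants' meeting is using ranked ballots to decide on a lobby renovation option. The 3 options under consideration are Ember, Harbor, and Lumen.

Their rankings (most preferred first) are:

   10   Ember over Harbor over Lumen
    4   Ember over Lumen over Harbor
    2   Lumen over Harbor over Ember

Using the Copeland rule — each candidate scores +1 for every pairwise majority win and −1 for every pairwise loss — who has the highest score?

Ember

Pairwise results:
  Ember vs Harbor: Ember wins 14–2.
  Ember vs Lumen: Ember wins 14–2.
  Harbor vs Lumen: Harbor wins 10–6.
Copeland scores (wins − losses):
  Ember: 2 − 0 = 2
  Harbor: 1 − 1 = 0
  Lumen: 0 − 2 = -2
Ember has the best Copeland score.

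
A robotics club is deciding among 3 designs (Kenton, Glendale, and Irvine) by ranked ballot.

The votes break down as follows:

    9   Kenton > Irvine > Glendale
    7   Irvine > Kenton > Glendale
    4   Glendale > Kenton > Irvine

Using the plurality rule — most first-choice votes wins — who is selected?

First-place vote totals:
  Kenton: 9
  Glendale: 4
  Irvine: 7
Kenton has the most first-place votes.

Kenton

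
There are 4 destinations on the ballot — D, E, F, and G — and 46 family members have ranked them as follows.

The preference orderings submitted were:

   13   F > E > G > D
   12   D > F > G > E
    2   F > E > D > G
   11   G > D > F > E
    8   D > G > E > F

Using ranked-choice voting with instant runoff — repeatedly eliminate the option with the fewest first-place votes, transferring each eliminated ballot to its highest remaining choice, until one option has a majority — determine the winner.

Round 1: D 20, F 15, G 11, E 0. E has the fewest and is eliminated.
Round 2: D 20, F 15, G 11. G has the fewest and is eliminated.
Round 3: D 31, F 15. D has a majority.

D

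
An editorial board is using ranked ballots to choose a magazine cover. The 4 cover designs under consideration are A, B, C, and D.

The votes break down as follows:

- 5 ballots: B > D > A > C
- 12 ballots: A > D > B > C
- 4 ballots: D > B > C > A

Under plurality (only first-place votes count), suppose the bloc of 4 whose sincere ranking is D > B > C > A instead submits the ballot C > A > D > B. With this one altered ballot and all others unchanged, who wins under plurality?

First-place totals with the altered ballot: A 12, B 5, C 4, D 0.
The winner is unchanged: still A.

A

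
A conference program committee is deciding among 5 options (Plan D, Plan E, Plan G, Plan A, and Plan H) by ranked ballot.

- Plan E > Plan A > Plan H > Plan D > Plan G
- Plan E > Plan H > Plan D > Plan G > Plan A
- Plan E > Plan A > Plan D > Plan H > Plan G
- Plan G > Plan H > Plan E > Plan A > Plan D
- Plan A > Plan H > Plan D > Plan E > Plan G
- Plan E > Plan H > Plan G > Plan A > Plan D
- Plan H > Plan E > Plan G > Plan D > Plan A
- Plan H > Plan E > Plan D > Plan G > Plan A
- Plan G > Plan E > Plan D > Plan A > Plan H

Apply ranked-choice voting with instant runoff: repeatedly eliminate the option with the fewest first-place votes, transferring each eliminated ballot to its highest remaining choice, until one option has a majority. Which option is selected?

Plan E

Round 1: Plan E 4, Plan G 2, Plan H 2, Plan A 1, Plan D 0. Plan D has the fewest and is eliminated.
Round 2: Plan E 4, Plan G 2, Plan H 2, Plan A 1. Plan A has the fewest and is eliminated.
Round 3: Plan E 4, Plan H 3, Plan G 2. Plan G has the fewest and is eliminated.
Round 4: Plan E 5, Plan H 4. Plan E has a majority.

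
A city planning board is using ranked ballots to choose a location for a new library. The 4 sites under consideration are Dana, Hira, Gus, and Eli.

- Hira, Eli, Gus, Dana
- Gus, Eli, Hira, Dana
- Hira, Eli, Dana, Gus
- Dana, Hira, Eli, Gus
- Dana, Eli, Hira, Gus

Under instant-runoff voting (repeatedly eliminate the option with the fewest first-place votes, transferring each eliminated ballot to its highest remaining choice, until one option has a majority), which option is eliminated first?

Eli

Round 1: Dana 2, Hira 2, Gus 1, Eli 0. Eli has the fewest and is eliminated.
Round 2: Dana 2, Hira 2, Gus 1. Gus has the fewest and is eliminated.
Round 3: Hira 3, Dana 2. Hira has a majority.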